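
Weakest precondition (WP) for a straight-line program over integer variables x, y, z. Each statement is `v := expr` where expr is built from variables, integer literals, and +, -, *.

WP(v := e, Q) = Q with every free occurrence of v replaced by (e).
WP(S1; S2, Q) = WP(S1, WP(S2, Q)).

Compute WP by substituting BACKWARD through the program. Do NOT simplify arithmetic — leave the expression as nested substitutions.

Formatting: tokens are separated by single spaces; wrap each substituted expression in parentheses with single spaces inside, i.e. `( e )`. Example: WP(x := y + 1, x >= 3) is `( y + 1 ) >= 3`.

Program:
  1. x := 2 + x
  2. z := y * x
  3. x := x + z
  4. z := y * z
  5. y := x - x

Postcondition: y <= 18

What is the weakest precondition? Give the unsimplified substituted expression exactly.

Answer: ( ( ( 2 + x ) + ( y * ( 2 + x ) ) ) - ( ( 2 + x ) + ( y * ( 2 + x ) ) ) ) <= 18

Derivation:
post: y <= 18
stmt 5: y := x - x  -- replace 1 occurrence(s) of y with (x - x)
  => ( x - x ) <= 18
stmt 4: z := y * z  -- replace 0 occurrence(s) of z with (y * z)
  => ( x - x ) <= 18
stmt 3: x := x + z  -- replace 2 occurrence(s) of x with (x + z)
  => ( ( x + z ) - ( x + z ) ) <= 18
stmt 2: z := y * x  -- replace 2 occurrence(s) of z with (y * x)
  => ( ( x + ( y * x ) ) - ( x + ( y * x ) ) ) <= 18
stmt 1: x := 2 + x  -- replace 4 occurrence(s) of x with (2 + x)
  => ( ( ( 2 + x ) + ( y * ( 2 + x ) ) ) - ( ( 2 + x ) + ( y * ( 2 + x ) ) ) ) <= 18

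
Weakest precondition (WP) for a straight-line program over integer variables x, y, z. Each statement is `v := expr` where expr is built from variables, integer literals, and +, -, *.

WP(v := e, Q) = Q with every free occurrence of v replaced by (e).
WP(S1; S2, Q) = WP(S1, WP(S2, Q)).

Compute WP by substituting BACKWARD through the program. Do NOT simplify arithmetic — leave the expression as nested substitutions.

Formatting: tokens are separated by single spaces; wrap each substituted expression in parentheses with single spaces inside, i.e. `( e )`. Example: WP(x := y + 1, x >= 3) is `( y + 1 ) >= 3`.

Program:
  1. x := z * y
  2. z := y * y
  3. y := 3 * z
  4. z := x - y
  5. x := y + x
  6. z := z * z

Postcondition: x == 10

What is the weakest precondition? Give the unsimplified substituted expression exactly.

post: x == 10
stmt 6: z := z * z  -- replace 0 occurrence(s) of z with (z * z)
  => x == 10
stmt 5: x := y + x  -- replace 1 occurrence(s) of x with (y + x)
  => ( y + x ) == 10
stmt 4: z := x - y  -- replace 0 occurrence(s) of z with (x - y)
  => ( y + x ) == 10
stmt 3: y := 3 * z  -- replace 1 occurrence(s) of y with (3 * z)
  => ( ( 3 * z ) + x ) == 10
stmt 2: z := y * y  -- replace 1 occurrence(s) of z with (y * y)
  => ( ( 3 * ( y * y ) ) + x ) == 10
stmt 1: x := z * y  -- replace 1 occurrence(s) of x with (z * y)
  => ( ( 3 * ( y * y ) ) + ( z * y ) ) == 10

Answer: ( ( 3 * ( y * y ) ) + ( z * y ) ) == 10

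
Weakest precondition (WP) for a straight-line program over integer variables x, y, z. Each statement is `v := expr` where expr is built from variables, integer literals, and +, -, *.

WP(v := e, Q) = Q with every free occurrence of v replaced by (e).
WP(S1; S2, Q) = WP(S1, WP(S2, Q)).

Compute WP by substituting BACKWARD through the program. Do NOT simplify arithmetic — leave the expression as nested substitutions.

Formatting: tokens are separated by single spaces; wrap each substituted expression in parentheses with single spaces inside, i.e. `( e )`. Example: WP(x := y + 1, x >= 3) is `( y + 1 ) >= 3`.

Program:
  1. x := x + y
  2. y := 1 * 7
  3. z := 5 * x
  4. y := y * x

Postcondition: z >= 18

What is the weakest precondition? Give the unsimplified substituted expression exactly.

Answer: ( 5 * ( x + y ) ) >= 18

Derivation:
post: z >= 18
stmt 4: y := y * x  -- replace 0 occurrence(s) of y with (y * x)
  => z >= 18
stmt 3: z := 5 * x  -- replace 1 occurrence(s) of z with (5 * x)
  => ( 5 * x ) >= 18
stmt 2: y := 1 * 7  -- replace 0 occurrence(s) of y with (1 * 7)
  => ( 5 * x ) >= 18
stmt 1: x := x + y  -- replace 1 occurrence(s) of x with (x + y)
  => ( 5 * ( x + y ) ) >= 18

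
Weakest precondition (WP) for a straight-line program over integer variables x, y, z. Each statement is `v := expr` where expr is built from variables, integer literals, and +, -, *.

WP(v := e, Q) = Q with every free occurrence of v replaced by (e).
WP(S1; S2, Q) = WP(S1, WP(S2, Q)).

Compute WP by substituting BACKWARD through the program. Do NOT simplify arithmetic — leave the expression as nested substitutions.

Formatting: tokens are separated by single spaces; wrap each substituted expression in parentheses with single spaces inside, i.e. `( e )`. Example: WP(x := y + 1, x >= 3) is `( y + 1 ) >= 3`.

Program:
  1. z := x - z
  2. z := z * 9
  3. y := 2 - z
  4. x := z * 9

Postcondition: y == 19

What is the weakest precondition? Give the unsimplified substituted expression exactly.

Answer: ( 2 - ( ( x - z ) * 9 ) ) == 19

Derivation:
post: y == 19
stmt 4: x := z * 9  -- replace 0 occurrence(s) of x with (z * 9)
  => y == 19
stmt 3: y := 2 - z  -- replace 1 occurrence(s) of y with (2 - z)
  => ( 2 - z ) == 19
stmt 2: z := z * 9  -- replace 1 occurrence(s) of z with (z * 9)
  => ( 2 - ( z * 9 ) ) == 19
stmt 1: z := x - z  -- replace 1 occurrence(s) of z with (x - z)
  => ( 2 - ( ( x - z ) * 9 ) ) == 19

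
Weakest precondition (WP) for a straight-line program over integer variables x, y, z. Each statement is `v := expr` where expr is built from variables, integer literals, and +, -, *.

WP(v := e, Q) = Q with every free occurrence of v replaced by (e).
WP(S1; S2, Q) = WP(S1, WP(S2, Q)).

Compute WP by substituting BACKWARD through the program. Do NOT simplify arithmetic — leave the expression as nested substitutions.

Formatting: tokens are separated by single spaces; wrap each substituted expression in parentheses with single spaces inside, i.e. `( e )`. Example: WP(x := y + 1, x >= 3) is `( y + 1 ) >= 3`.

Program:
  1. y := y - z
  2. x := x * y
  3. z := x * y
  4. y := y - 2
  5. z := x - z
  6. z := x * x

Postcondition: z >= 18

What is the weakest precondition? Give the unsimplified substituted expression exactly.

Answer: ( ( x * ( y - z ) ) * ( x * ( y - z ) ) ) >= 18

Derivation:
post: z >= 18
stmt 6: z := x * x  -- replace 1 occurrence(s) of z with (x * x)
  => ( x * x ) >= 18
stmt 5: z := x - z  -- replace 0 occurrence(s) of z with (x - z)
  => ( x * x ) >= 18
stmt 4: y := y - 2  -- replace 0 occurrence(s) of y with (y - 2)
  => ( x * x ) >= 18
stmt 3: z := x * y  -- replace 0 occurrence(s) of z with (x * y)
  => ( x * x ) >= 18
stmt 2: x := x * y  -- replace 2 occurrence(s) of x with (x * y)
  => ( ( x * y ) * ( x * y ) ) >= 18
stmt 1: y := y - z  -- replace 2 occurrence(s) of y with (y - z)
  => ( ( x * ( y - z ) ) * ( x * ( y - z ) ) ) >= 18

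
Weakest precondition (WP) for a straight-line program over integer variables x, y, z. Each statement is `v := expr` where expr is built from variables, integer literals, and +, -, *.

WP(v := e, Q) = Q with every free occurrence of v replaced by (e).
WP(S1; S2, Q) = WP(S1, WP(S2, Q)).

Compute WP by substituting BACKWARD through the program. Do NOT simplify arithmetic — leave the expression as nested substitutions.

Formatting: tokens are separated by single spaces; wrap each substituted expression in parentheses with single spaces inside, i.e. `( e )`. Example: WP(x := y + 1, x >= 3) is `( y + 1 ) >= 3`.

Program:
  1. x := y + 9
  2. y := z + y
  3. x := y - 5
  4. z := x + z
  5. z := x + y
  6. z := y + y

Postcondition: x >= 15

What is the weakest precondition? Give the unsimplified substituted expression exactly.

Answer: ( ( z + y ) - 5 ) >= 15

Derivation:
post: x >= 15
stmt 6: z := y + y  -- replace 0 occurrence(s) of z with (y + y)
  => x >= 15
stmt 5: z := x + y  -- replace 0 occurrence(s) of z with (x + y)
  => x >= 15
stmt 4: z := x + z  -- replace 0 occurrence(s) of z with (x + z)
  => x >= 15
stmt 3: x := y - 5  -- replace 1 occurrence(s) of x with (y - 5)
  => ( y - 5 ) >= 15
stmt 2: y := z + y  -- replace 1 occurrence(s) of y with (z + y)
  => ( ( z + y ) - 5 ) >= 15
stmt 1: x := y + 9  -- replace 0 occurrence(s) of x with (y + 9)
  => ( ( z + y ) - 5 ) >= 15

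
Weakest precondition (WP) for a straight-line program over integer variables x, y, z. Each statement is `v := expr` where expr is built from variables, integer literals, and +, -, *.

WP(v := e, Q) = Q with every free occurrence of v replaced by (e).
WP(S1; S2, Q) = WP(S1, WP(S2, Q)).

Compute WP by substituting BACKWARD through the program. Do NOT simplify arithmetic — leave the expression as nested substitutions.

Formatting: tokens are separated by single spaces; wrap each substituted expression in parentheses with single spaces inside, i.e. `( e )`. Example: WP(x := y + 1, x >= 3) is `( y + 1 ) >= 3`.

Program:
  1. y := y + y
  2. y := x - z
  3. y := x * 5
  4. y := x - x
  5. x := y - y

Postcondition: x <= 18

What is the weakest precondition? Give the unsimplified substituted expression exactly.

post: x <= 18
stmt 5: x := y - y  -- replace 1 occurrence(s) of x with (y - y)
  => ( y - y ) <= 18
stmt 4: y := x - x  -- replace 2 occurrence(s) of y with (x - x)
  => ( ( x - x ) - ( x - x ) ) <= 18
stmt 3: y := x * 5  -- replace 0 occurrence(s) of y with (x * 5)
  => ( ( x - x ) - ( x - x ) ) <= 18
stmt 2: y := x - z  -- replace 0 occurrence(s) of y with (x - z)
  => ( ( x - x ) - ( x - x ) ) <= 18
stmt 1: y := y + y  -- replace 0 occurrence(s) of y with (y + y)
  => ( ( x - x ) - ( x - x ) ) <= 18

Answer: ( ( x - x ) - ( x - x ) ) <= 18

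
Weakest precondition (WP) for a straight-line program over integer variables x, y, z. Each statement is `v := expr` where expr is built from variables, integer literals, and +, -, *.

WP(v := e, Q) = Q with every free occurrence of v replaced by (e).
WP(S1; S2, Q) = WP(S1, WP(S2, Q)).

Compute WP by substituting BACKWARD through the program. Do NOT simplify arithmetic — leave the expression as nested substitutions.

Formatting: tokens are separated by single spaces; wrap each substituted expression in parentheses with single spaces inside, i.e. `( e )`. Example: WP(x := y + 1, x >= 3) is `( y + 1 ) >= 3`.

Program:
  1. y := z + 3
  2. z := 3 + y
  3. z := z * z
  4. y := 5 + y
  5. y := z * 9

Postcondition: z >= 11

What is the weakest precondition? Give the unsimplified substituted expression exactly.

post: z >= 11
stmt 5: y := z * 9  -- replace 0 occurrence(s) of y with (z * 9)
  => z >= 11
stmt 4: y := 5 + y  -- replace 0 occurrence(s) of y with (5 + y)
  => z >= 11
stmt 3: z := z * z  -- replace 1 occurrence(s) of z with (z * z)
  => ( z * z ) >= 11
stmt 2: z := 3 + y  -- replace 2 occurrence(s) of z with (3 + y)
  => ( ( 3 + y ) * ( 3 + y ) ) >= 11
stmt 1: y := z + 3  -- replace 2 occurrence(s) of y with (z + 3)
  => ( ( 3 + ( z + 3 ) ) * ( 3 + ( z + 3 ) ) ) >= 11

Answer: ( ( 3 + ( z + 3 ) ) * ( 3 + ( z + 3 ) ) ) >= 11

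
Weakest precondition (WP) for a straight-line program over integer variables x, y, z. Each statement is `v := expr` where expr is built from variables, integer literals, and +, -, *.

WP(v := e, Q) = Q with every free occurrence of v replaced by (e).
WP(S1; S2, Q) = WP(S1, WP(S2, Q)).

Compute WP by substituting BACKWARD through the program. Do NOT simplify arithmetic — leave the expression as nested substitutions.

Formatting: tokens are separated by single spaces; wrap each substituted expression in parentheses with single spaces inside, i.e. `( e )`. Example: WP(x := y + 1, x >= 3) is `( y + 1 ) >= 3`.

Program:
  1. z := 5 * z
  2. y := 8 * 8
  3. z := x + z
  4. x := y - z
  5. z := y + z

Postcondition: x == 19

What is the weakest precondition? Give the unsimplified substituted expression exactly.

Answer: ( ( 8 * 8 ) - ( x + ( 5 * z ) ) ) == 19

Derivation:
post: x == 19
stmt 5: z := y + z  -- replace 0 occurrence(s) of z with (y + z)
  => x == 19
stmt 4: x := y - z  -- replace 1 occurrence(s) of x with (y - z)
  => ( y - z ) == 19
stmt 3: z := x + z  -- replace 1 occurrence(s) of z with (x + z)
  => ( y - ( x + z ) ) == 19
stmt 2: y := 8 * 8  -- replace 1 occurrence(s) of y with (8 * 8)
  => ( ( 8 * 8 ) - ( x + z ) ) == 19
stmt 1: z := 5 * z  -- replace 1 occurrence(s) of z with (5 * z)
  => ( ( 8 * 8 ) - ( x + ( 5 * z ) ) ) == 19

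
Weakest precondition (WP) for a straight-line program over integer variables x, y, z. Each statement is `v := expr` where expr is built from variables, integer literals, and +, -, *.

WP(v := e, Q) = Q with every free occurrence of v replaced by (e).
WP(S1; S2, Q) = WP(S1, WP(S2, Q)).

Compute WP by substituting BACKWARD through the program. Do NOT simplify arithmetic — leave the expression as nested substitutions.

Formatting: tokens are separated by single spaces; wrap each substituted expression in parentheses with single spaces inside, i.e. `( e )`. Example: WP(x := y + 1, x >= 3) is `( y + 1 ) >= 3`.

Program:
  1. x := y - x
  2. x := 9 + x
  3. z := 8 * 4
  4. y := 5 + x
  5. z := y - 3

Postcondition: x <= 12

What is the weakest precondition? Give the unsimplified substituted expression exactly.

post: x <= 12
stmt 5: z := y - 3  -- replace 0 occurrence(s) of z with (y - 3)
  => x <= 12
stmt 4: y := 5 + x  -- replace 0 occurrence(s) of y with (5 + x)
  => x <= 12
stmt 3: z := 8 * 4  -- replace 0 occurrence(s) of z with (8 * 4)
  => x <= 12
stmt 2: x := 9 + x  -- replace 1 occurrence(s) of x with (9 + x)
  => ( 9 + x ) <= 12
stmt 1: x := y - x  -- replace 1 occurrence(s) of x with (y - x)
  => ( 9 + ( y - x ) ) <= 12

Answer: ( 9 + ( y - x ) ) <= 12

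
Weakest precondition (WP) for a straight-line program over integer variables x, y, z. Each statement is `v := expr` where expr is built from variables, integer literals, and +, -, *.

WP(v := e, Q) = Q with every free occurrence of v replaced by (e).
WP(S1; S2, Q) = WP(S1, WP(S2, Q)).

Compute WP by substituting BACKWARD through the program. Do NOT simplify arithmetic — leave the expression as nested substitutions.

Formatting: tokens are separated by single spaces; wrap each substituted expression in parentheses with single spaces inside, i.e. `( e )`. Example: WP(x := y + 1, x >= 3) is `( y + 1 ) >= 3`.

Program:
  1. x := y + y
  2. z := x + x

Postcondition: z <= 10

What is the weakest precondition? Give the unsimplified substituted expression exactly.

post: z <= 10
stmt 2: z := x + x  -- replace 1 occurrence(s) of z with (x + x)
  => ( x + x ) <= 10
stmt 1: x := y + y  -- replace 2 occurrence(s) of x with (y + y)
  => ( ( y + y ) + ( y + y ) ) <= 10

Answer: ( ( y + y ) + ( y + y ) ) <= 10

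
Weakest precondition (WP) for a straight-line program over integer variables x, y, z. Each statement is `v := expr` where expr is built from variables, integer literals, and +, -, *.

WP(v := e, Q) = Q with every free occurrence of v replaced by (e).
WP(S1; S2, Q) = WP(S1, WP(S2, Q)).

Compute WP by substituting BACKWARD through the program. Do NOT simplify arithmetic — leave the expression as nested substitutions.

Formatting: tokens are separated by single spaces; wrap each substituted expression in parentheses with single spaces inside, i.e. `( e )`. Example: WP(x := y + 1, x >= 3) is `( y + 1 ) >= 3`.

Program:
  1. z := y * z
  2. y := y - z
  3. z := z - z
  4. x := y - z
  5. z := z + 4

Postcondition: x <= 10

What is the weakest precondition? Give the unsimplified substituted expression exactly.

post: x <= 10
stmt 5: z := z + 4  -- replace 0 occurrence(s) of z with (z + 4)
  => x <= 10
stmt 4: x := y - z  -- replace 1 occurrence(s) of x with (y - z)
  => ( y - z ) <= 10
stmt 3: z := z - z  -- replace 1 occurrence(s) of z with (z - z)
  => ( y - ( z - z ) ) <= 10
stmt 2: y := y - z  -- replace 1 occurrence(s) of y with (y - z)
  => ( ( y - z ) - ( z - z ) ) <= 10
stmt 1: z := y * z  -- replace 3 occurrence(s) of z with (y * z)
  => ( ( y - ( y * z ) ) - ( ( y * z ) - ( y * z ) ) ) <= 10

Answer: ( ( y - ( y * z ) ) - ( ( y * z ) - ( y * z ) ) ) <= 10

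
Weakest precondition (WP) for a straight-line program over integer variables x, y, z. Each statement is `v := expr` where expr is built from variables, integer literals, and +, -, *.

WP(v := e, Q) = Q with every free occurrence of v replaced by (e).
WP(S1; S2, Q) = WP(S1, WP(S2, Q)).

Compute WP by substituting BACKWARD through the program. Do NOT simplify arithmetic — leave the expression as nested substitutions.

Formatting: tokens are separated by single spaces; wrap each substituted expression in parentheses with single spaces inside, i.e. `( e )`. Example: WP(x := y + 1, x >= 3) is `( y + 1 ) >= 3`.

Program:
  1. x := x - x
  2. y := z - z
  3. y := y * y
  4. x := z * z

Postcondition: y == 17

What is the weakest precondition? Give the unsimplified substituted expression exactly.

post: y == 17
stmt 4: x := z * z  -- replace 0 occurrence(s) of x with (z * z)
  => y == 17
stmt 3: y := y * y  -- replace 1 occurrence(s) of y with (y * y)
  => ( y * y ) == 17
stmt 2: y := z - z  -- replace 2 occurrence(s) of y with (z - z)
  => ( ( z - z ) * ( z - z ) ) == 17
stmt 1: x := x - x  -- replace 0 occurrence(s) of x with (x - x)
  => ( ( z - z ) * ( z - z ) ) == 17

Answer: ( ( z - z ) * ( z - z ) ) == 17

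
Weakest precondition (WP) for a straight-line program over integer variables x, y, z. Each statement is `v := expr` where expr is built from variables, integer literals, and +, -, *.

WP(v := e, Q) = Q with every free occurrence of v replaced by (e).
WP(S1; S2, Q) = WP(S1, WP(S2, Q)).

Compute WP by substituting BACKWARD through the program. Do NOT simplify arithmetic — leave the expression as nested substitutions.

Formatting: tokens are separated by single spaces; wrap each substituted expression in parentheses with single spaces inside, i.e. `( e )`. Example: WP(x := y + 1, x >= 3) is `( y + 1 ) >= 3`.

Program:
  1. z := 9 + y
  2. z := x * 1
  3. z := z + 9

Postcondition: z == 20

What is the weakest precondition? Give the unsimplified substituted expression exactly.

Answer: ( ( x * 1 ) + 9 ) == 20

Derivation:
post: z == 20
stmt 3: z := z + 9  -- replace 1 occurrence(s) of z with (z + 9)
  => ( z + 9 ) == 20
stmt 2: z := x * 1  -- replace 1 occurrence(s) of z with (x * 1)
  => ( ( x * 1 ) + 9 ) == 20
stmt 1: z := 9 + y  -- replace 0 occurrence(s) of z with (9 + y)
  => ( ( x * 1 ) + 9 ) == 20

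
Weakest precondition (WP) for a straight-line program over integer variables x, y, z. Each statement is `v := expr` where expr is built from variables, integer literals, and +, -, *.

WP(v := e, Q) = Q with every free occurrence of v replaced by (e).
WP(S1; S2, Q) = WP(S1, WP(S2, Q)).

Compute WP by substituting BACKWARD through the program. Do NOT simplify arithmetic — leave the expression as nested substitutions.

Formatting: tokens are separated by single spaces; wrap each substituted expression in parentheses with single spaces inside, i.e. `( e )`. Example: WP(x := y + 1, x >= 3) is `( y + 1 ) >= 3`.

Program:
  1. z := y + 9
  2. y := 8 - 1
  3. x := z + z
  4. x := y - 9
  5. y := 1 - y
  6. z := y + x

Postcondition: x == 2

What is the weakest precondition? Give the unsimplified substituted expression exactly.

post: x == 2
stmt 6: z := y + x  -- replace 0 occurrence(s) of z with (y + x)
  => x == 2
stmt 5: y := 1 - y  -- replace 0 occurrence(s) of y with (1 - y)
  => x == 2
stmt 4: x := y - 9  -- replace 1 occurrence(s) of x with (y - 9)
  => ( y - 9 ) == 2
stmt 3: x := z + z  -- replace 0 occurrence(s) of x with (z + z)
  => ( y - 9 ) == 2
stmt 2: y := 8 - 1  -- replace 1 occurrence(s) of y with (8 - 1)
  => ( ( 8 - 1 ) - 9 ) == 2
stmt 1: z := y + 9  -- replace 0 occurrence(s) of z with (y + 9)
  => ( ( 8 - 1 ) - 9 ) == 2

Answer: ( ( 8 - 1 ) - 9 ) == 2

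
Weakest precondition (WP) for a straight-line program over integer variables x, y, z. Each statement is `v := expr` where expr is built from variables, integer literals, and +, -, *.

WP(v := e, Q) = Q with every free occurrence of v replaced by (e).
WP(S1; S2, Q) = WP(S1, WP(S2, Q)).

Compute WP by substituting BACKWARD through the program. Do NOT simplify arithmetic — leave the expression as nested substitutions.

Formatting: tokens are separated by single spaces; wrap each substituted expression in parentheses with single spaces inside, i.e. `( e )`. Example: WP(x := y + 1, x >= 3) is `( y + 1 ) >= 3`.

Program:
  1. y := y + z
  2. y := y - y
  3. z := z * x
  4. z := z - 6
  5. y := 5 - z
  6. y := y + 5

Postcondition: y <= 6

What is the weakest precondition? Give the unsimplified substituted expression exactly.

Answer: ( ( 5 - ( ( z * x ) - 6 ) ) + 5 ) <= 6

Derivation:
post: y <= 6
stmt 6: y := y + 5  -- replace 1 occurrence(s) of y with (y + 5)
  => ( y + 5 ) <= 6
stmt 5: y := 5 - z  -- replace 1 occurrence(s) of y with (5 - z)
  => ( ( 5 - z ) + 5 ) <= 6
stmt 4: z := z - 6  -- replace 1 occurrence(s) of z with (z - 6)
  => ( ( 5 - ( z - 6 ) ) + 5 ) <= 6
stmt 3: z := z * x  -- replace 1 occurrence(s) of z with (z * x)
  => ( ( 5 - ( ( z * x ) - 6 ) ) + 5 ) <= 6
stmt 2: y := y - y  -- replace 0 occurrence(s) of y with (y - y)
  => ( ( 5 - ( ( z * x ) - 6 ) ) + 5 ) <= 6
stmt 1: y := y + z  -- replace 0 occurrence(s) of y with (y + z)
  => ( ( 5 - ( ( z * x ) - 6 ) ) + 5 ) <= 6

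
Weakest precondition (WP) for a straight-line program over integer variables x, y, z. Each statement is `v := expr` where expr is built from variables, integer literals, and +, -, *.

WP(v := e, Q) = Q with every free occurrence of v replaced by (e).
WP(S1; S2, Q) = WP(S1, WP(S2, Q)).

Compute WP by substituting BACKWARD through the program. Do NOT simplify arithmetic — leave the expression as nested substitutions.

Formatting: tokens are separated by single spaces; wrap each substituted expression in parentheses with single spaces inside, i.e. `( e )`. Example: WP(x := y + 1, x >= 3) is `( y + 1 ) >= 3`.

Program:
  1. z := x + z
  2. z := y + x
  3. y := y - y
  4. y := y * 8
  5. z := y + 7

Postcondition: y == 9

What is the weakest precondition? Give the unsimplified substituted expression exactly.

Answer: ( ( y - y ) * 8 ) == 9

Derivation:
post: y == 9
stmt 5: z := y + 7  -- replace 0 occurrence(s) of z with (y + 7)
  => y == 9
stmt 4: y := y * 8  -- replace 1 occurrence(s) of y with (y * 8)
  => ( y * 8 ) == 9
stmt 3: y := y - y  -- replace 1 occurrence(s) of y with (y - y)
  => ( ( y - y ) * 8 ) == 9
stmt 2: z := y + x  -- replace 0 occurrence(s) of z with (y + x)
  => ( ( y - y ) * 8 ) == 9
stmt 1: z := x + z  -- replace 0 occurrence(s) of z with (x + z)
  => ( ( y - y ) * 8 ) == 9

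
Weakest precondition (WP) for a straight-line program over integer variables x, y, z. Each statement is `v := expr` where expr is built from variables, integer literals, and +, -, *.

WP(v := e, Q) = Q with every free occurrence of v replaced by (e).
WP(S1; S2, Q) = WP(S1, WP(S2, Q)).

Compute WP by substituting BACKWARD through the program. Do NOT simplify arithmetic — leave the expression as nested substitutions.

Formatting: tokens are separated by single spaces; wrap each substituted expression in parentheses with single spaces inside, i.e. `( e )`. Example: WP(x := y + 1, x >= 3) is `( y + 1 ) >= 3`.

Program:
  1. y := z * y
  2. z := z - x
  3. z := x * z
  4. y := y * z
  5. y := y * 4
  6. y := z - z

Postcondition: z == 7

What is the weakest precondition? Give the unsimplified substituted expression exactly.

Answer: ( x * ( z - x ) ) == 7

Derivation:
post: z == 7
stmt 6: y := z - z  -- replace 0 occurrence(s) of y with (z - z)
  => z == 7
stmt 5: y := y * 4  -- replace 0 occurrence(s) of y with (y * 4)
  => z == 7
stmt 4: y := y * z  -- replace 0 occurrence(s) of y with (y * z)
  => z == 7
stmt 3: z := x * z  -- replace 1 occurrence(s) of z with (x * z)
  => ( x * z ) == 7
stmt 2: z := z - x  -- replace 1 occurrence(s) of z with (z - x)
  => ( x * ( z - x ) ) == 7
stmt 1: y := z * y  -- replace 0 occurrence(s) of y with (z * y)
  => ( x * ( z - x ) ) == 7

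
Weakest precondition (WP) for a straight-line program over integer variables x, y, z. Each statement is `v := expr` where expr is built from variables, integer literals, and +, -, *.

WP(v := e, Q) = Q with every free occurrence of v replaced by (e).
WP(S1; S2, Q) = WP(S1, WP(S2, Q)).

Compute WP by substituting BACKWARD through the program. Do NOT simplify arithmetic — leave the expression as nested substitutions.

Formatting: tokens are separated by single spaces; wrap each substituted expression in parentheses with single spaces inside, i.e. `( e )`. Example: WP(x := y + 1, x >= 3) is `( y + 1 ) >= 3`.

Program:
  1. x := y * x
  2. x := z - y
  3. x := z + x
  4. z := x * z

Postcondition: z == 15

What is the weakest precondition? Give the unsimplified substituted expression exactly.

post: z == 15
stmt 4: z := x * z  -- replace 1 occurrence(s) of z with (x * z)
  => ( x * z ) == 15
stmt 3: x := z + x  -- replace 1 occurrence(s) of x with (z + x)
  => ( ( z + x ) * z ) == 15
stmt 2: x := z - y  -- replace 1 occurrence(s) of x with (z - y)
  => ( ( z + ( z - y ) ) * z ) == 15
stmt 1: x := y * x  -- replace 0 occurrence(s) of x with (y * x)
  => ( ( z + ( z - y ) ) * z ) == 15

Answer: ( ( z + ( z - y ) ) * z ) == 15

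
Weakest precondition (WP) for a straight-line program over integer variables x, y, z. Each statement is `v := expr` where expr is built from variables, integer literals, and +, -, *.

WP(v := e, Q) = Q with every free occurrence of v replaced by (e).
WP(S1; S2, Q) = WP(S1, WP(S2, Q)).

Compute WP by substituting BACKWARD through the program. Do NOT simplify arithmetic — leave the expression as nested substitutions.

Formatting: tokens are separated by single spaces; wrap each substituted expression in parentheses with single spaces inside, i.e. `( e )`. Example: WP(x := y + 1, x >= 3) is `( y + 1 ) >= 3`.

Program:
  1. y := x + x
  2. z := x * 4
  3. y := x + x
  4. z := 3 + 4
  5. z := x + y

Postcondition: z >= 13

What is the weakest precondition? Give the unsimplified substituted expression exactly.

Answer: ( x + ( x + x ) ) >= 13

Derivation:
post: z >= 13
stmt 5: z := x + y  -- replace 1 occurrence(s) of z with (x + y)
  => ( x + y ) >= 13
stmt 4: z := 3 + 4  -- replace 0 occurrence(s) of z with (3 + 4)
  => ( x + y ) >= 13
stmt 3: y := x + x  -- replace 1 occurrence(s) of y with (x + x)
  => ( x + ( x + x ) ) >= 13
stmt 2: z := x * 4  -- replace 0 occurrence(s) of z with (x * 4)
  => ( x + ( x + x ) ) >= 13
stmt 1: y := x + x  -- replace 0 occurrence(s) of y with (x + x)
  => ( x + ( x + x ) ) >= 13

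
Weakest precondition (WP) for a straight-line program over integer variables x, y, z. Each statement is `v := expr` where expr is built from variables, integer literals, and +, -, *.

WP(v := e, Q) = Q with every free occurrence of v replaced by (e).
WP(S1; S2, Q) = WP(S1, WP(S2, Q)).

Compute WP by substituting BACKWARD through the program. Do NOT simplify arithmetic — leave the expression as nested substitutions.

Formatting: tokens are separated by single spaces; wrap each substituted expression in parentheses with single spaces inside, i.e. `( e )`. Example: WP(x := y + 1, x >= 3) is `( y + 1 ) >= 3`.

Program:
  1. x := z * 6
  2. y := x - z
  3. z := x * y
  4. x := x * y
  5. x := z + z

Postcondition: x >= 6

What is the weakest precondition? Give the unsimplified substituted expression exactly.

post: x >= 6
stmt 5: x := z + z  -- replace 1 occurrence(s) of x with (z + z)
  => ( z + z ) >= 6
stmt 4: x := x * y  -- replace 0 occurrence(s) of x with (x * y)
  => ( z + z ) >= 6
stmt 3: z := x * y  -- replace 2 occurrence(s) of z with (x * y)
  => ( ( x * y ) + ( x * y ) ) >= 6
stmt 2: y := x - z  -- replace 2 occurrence(s) of y with (x - z)
  => ( ( x * ( x - z ) ) + ( x * ( x - z ) ) ) >= 6
stmt 1: x := z * 6  -- replace 4 occurrence(s) of x with (z * 6)
  => ( ( ( z * 6 ) * ( ( z * 6 ) - z ) ) + ( ( z * 6 ) * ( ( z * 6 ) - z ) ) ) >= 6

Answer: ( ( ( z * 6 ) * ( ( z * 6 ) - z ) ) + ( ( z * 6 ) * ( ( z * 6 ) - z ) ) ) >= 6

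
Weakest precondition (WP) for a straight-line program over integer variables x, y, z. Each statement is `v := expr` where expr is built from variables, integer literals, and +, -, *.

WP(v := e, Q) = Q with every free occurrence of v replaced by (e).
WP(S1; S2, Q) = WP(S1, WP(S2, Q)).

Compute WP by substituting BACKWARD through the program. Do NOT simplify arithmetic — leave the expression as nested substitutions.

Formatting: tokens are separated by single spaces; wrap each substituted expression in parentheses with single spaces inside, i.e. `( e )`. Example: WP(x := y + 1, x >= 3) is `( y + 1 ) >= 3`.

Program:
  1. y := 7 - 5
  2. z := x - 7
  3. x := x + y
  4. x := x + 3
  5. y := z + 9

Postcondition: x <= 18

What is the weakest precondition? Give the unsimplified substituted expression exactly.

post: x <= 18
stmt 5: y := z + 9  -- replace 0 occurrence(s) of y with (z + 9)
  => x <= 18
stmt 4: x := x + 3  -- replace 1 occurrence(s) of x with (x + 3)
  => ( x + 3 ) <= 18
stmt 3: x := x + y  -- replace 1 occurrence(s) of x with (x + y)
  => ( ( x + y ) + 3 ) <= 18
stmt 2: z := x - 7  -- replace 0 occurrence(s) of z with (x - 7)
  => ( ( x + y ) + 3 ) <= 18
stmt 1: y := 7 - 5  -- replace 1 occurrence(s) of y with (7 - 5)
  => ( ( x + ( 7 - 5 ) ) + 3 ) <= 18

Answer: ( ( x + ( 7 - 5 ) ) + 3 ) <= 18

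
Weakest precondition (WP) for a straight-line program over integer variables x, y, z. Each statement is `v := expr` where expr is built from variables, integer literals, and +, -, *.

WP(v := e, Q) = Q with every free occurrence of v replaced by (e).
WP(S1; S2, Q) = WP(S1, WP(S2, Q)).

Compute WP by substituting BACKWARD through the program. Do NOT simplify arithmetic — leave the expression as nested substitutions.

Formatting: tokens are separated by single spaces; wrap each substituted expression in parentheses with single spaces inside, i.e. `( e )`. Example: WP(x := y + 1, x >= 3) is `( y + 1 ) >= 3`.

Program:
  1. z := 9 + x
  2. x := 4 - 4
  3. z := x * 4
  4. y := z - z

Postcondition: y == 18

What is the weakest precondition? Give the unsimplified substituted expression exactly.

post: y == 18
stmt 4: y := z - z  -- replace 1 occurrence(s) of y with (z - z)
  => ( z - z ) == 18
stmt 3: z := x * 4  -- replace 2 occurrence(s) of z with (x * 4)
  => ( ( x * 4 ) - ( x * 4 ) ) == 18
stmt 2: x := 4 - 4  -- replace 2 occurrence(s) of x with (4 - 4)
  => ( ( ( 4 - 4 ) * 4 ) - ( ( 4 - 4 ) * 4 ) ) == 18
stmt 1: z := 9 + x  -- replace 0 occurrence(s) of z with (9 + x)
  => ( ( ( 4 - 4 ) * 4 ) - ( ( 4 - 4 ) * 4 ) ) == 18

Answer: ( ( ( 4 - 4 ) * 4 ) - ( ( 4 - 4 ) * 4 ) ) == 18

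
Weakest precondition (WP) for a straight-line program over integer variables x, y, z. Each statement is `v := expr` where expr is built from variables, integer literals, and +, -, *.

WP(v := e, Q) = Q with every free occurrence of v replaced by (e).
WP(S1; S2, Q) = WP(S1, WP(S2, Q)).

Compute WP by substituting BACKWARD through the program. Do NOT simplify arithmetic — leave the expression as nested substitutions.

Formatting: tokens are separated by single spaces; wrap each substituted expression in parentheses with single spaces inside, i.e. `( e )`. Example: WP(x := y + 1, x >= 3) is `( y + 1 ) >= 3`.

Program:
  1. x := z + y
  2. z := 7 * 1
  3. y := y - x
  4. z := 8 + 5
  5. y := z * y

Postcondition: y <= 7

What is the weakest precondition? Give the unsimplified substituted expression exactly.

Answer: ( ( 8 + 5 ) * ( y - ( z + y ) ) ) <= 7

Derivation:
post: y <= 7
stmt 5: y := z * y  -- replace 1 occurrence(s) of y with (z * y)
  => ( z * y ) <= 7
stmt 4: z := 8 + 5  -- replace 1 occurrence(s) of z with (8 + 5)
  => ( ( 8 + 5 ) * y ) <= 7
stmt 3: y := y - x  -- replace 1 occurrence(s) of y with (y - x)
  => ( ( 8 + 5 ) * ( y - x ) ) <= 7
stmt 2: z := 7 * 1  -- replace 0 occurrence(s) of z with (7 * 1)
  => ( ( 8 + 5 ) * ( y - x ) ) <= 7
stmt 1: x := z + y  -- replace 1 occurrence(s) of x with (z + y)
  => ( ( 8 + 5 ) * ( y - ( z + y ) ) ) <= 7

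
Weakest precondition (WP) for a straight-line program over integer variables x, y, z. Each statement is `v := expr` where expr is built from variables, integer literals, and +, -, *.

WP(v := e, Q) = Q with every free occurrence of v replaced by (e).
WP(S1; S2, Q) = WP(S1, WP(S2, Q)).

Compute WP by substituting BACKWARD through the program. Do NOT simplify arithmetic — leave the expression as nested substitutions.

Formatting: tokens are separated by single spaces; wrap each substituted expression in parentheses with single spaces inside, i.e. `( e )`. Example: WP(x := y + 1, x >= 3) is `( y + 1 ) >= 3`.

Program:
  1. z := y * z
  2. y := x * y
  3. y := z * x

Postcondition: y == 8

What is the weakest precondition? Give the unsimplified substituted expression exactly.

Answer: ( ( y * z ) * x ) == 8

Derivation:
post: y == 8
stmt 3: y := z * x  -- replace 1 occurrence(s) of y with (z * x)
  => ( z * x ) == 8
stmt 2: y := x * y  -- replace 0 occurrence(s) of y with (x * y)
  => ( z * x ) == 8
stmt 1: z := y * z  -- replace 1 occurrence(s) of z with (y * z)
  => ( ( y * z ) * x ) == 8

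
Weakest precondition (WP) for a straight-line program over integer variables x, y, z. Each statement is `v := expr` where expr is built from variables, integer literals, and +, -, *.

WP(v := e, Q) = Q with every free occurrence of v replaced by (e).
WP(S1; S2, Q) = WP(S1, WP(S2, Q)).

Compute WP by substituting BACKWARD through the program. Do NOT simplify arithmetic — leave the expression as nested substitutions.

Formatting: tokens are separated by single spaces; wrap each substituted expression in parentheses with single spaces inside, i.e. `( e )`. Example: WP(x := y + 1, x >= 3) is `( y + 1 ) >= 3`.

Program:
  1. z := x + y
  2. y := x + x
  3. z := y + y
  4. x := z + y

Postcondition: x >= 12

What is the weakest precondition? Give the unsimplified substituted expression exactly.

post: x >= 12
stmt 4: x := z + y  -- replace 1 occurrence(s) of x with (z + y)
  => ( z + y ) >= 12
stmt 3: z := y + y  -- replace 1 occurrence(s) of z with (y + y)
  => ( ( y + y ) + y ) >= 12
stmt 2: y := x + x  -- replace 3 occurrence(s) of y with (x + x)
  => ( ( ( x + x ) + ( x + x ) ) + ( x + x ) ) >= 12
stmt 1: z := x + y  -- replace 0 occurrence(s) of z with (x + y)
  => ( ( ( x + x ) + ( x + x ) ) + ( x + x ) ) >= 12

Answer: ( ( ( x + x ) + ( x + x ) ) + ( x + x ) ) >= 12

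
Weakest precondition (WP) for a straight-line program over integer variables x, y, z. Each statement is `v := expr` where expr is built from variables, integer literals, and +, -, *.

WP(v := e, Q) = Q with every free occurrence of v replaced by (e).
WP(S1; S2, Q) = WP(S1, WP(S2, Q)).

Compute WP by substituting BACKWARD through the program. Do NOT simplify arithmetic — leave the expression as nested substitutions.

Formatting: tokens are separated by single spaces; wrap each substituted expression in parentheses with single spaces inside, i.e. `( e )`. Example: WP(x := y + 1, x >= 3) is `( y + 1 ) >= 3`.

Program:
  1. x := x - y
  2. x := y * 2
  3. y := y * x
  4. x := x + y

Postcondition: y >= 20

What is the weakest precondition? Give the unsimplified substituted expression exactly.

Answer: ( y * ( y * 2 ) ) >= 20

Derivation:
post: y >= 20
stmt 4: x := x + y  -- replace 0 occurrence(s) of x with (x + y)
  => y >= 20
stmt 3: y := y * x  -- replace 1 occurrence(s) of y with (y * x)
  => ( y * x ) >= 20
stmt 2: x := y * 2  -- replace 1 occurrence(s) of x with (y * 2)
  => ( y * ( y * 2 ) ) >= 20
stmt 1: x := x - y  -- replace 0 occurrence(s) of x with (x - y)
  => ( y * ( y * 2 ) ) >= 20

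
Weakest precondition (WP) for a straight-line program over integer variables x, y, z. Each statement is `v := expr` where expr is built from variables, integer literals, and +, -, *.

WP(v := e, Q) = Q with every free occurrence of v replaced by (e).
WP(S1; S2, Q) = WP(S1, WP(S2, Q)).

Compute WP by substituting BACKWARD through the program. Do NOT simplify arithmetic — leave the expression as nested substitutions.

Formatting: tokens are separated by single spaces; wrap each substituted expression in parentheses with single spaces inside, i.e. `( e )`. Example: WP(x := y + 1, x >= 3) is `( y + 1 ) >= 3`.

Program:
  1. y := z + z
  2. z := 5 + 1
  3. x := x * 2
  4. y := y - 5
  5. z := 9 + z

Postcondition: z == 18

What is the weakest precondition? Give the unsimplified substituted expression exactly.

post: z == 18
stmt 5: z := 9 + z  -- replace 1 occurrence(s) of z with (9 + z)
  => ( 9 + z ) == 18
stmt 4: y := y - 5  -- replace 0 occurrence(s) of y with (y - 5)
  => ( 9 + z ) == 18
stmt 3: x := x * 2  -- replace 0 occurrence(s) of x with (x * 2)
  => ( 9 + z ) == 18
stmt 2: z := 5 + 1  -- replace 1 occurrence(s) of z with (5 + 1)
  => ( 9 + ( 5 + 1 ) ) == 18
stmt 1: y := z + z  -- replace 0 occurrence(s) of y with (z + z)
  => ( 9 + ( 5 + 1 ) ) == 18

Answer: ( 9 + ( 5 + 1 ) ) == 18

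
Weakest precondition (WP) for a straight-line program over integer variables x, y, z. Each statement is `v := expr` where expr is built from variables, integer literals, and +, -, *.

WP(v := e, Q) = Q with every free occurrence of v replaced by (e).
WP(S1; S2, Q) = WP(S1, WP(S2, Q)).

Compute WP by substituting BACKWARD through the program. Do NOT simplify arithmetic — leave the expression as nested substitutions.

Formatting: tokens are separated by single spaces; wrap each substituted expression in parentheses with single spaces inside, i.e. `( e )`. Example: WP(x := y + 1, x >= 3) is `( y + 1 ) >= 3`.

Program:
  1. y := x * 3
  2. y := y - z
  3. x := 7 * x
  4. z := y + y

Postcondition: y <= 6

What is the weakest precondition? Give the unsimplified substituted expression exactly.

post: y <= 6
stmt 4: z := y + y  -- replace 0 occurrence(s) of z with (y + y)
  => y <= 6
stmt 3: x := 7 * x  -- replace 0 occurrence(s) of x with (7 * x)
  => y <= 6
stmt 2: y := y - z  -- replace 1 occurrence(s) of y with (y - z)
  => ( y - z ) <= 6
stmt 1: y := x * 3  -- replace 1 occurrence(s) of y with (x * 3)
  => ( ( x * 3 ) - z ) <= 6

Answer: ( ( x * 3 ) - z ) <= 6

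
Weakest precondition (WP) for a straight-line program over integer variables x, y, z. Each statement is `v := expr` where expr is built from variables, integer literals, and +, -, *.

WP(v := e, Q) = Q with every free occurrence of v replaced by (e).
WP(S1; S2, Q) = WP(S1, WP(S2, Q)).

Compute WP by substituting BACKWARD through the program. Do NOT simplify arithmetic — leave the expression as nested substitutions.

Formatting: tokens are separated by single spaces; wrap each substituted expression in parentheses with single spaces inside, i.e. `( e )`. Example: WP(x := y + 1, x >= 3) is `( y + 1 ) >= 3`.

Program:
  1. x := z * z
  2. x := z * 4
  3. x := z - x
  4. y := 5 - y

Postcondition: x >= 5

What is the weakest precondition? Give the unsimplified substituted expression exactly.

Answer: ( z - ( z * 4 ) ) >= 5

Derivation:
post: x >= 5
stmt 4: y := 5 - y  -- replace 0 occurrence(s) of y with (5 - y)
  => x >= 5
stmt 3: x := z - x  -- replace 1 occurrence(s) of x with (z - x)
  => ( z - x ) >= 5
stmt 2: x := z * 4  -- replace 1 occurrence(s) of x with (z * 4)
  => ( z - ( z * 4 ) ) >= 5
stmt 1: x := z * z  -- replace 0 occurrence(s) of x with (z * z)
  => ( z - ( z * 4 ) ) >= 5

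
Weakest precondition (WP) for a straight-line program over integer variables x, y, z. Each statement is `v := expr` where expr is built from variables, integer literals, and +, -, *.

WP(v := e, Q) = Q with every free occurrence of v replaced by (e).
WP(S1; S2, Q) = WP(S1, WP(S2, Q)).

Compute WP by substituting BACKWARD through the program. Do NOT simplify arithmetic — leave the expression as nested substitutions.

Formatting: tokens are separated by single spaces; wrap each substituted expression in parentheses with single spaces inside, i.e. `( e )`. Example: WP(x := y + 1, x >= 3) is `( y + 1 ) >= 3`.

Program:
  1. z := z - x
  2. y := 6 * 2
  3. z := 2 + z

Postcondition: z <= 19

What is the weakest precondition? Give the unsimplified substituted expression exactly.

post: z <= 19
stmt 3: z := 2 + z  -- replace 1 occurrence(s) of z with (2 + z)
  => ( 2 + z ) <= 19
stmt 2: y := 6 * 2  -- replace 0 occurrence(s) of y with (6 * 2)
  => ( 2 + z ) <= 19
stmt 1: z := z - x  -- replace 1 occurrence(s) of z with (z - x)
  => ( 2 + ( z - x ) ) <= 19

Answer: ( 2 + ( z - x ) ) <= 19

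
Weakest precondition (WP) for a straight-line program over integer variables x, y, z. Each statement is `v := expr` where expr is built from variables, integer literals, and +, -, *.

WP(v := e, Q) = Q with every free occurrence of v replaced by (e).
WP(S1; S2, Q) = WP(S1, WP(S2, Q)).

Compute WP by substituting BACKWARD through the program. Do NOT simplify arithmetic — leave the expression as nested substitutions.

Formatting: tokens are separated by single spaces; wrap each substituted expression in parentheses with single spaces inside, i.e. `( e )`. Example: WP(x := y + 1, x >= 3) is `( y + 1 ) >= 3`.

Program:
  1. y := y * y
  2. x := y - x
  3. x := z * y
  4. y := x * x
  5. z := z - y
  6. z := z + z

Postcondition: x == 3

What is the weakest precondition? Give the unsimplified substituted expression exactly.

post: x == 3
stmt 6: z := z + z  -- replace 0 occurrence(s) of z with (z + z)
  => x == 3
stmt 5: z := z - y  -- replace 0 occurrence(s) of z with (z - y)
  => x == 3
stmt 4: y := x * x  -- replace 0 occurrence(s) of y with (x * x)
  => x == 3
stmt 3: x := z * y  -- replace 1 occurrence(s) of x with (z * y)
  => ( z * y ) == 3
stmt 2: x := y - x  -- replace 0 occurrence(s) of x with (y - x)
  => ( z * y ) == 3
stmt 1: y := y * y  -- replace 1 occurrence(s) of y with (y * y)
  => ( z * ( y * y ) ) == 3

Answer: ( z * ( y * y ) ) == 3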